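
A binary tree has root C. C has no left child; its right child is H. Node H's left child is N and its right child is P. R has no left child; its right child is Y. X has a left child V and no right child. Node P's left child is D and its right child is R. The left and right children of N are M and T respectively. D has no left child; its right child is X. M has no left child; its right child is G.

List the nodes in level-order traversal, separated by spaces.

Level-order visits nodes level by level from the root, left to right within each level.
Level 0: C
Level 1: H
Level 2: N, P
Level 3: M, T, D, R
Level 4: G, X, Y
Level 5: V

C H N P M T D R G X Y V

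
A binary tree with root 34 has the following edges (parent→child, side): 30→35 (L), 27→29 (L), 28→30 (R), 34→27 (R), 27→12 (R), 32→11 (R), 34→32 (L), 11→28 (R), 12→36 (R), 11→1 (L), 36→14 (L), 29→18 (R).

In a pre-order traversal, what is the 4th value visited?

1

Pre-order visits the node, then its left subtree, then its right subtree.
Visit 34.
At 34: go left to 32.
  Visit 32.
  At 32: no left child.
  At 32: go right to 11.
    Visit 11.
    At 11: go left to 1.
      1 is a leaf — visit 1.
    At 11: go right to 28.
      Visit 28.
      At 28: no left child.
      At 28: go right to 30.
        Visit 30.
        At 30: go left to 35.
          35 is a leaf — visit 35.
        At 30: no right child.
At 34: go right to 27.
  Visit 27.
  At 27: go left to 29.
    Visit 29.
    At 29: no left child.
    At 29: go right to 18.
      18 is a leaf — visit 18.
  At 27: go right to 12.
    Visit 12.
    At 12: no left child.
    At 12: go right to 36.
      Visit 36.
      At 36: go left to 14.
        14 is a leaf — visit 14.
      At 36: no right child.
Full pre-order sequence: 34, 32, 11, 1, 28, 30, 35, 27, 29, 18, 12, 36, 14.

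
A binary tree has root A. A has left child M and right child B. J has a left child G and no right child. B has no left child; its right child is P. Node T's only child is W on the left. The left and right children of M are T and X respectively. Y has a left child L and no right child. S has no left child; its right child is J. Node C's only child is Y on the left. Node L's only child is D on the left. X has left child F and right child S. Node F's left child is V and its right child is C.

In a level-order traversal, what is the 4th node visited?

Level-order visits nodes level by level from the root, left to right within each level.
Level 0: A
Level 1: M, B
Level 2: T, X, P
Level 3: W, F, S
Level 4: V, C, J
Level 5: Y, G
Level 6: L
Level 7: D
Full level-order sequence: A, M, B, T, X, P, W, F, S, V, C, J, Y, G, L, D.

T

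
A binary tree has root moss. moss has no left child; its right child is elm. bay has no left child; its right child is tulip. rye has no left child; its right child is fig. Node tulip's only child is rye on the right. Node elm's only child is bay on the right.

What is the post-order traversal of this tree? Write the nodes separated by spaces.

Post-order visits the left subtree, then the right subtree, then the node.
At moss: no left child.
At moss: go right to elm.
  At elm: no left child.
  At elm: go right to bay.
    At bay: no left child.
    At bay: go right to tulip.
      At tulip: no left child.
      At tulip: go right to rye.
        At rye: no left child.
        At rye: go right to fig.
          fig is a leaf — visit fig.
        Visit rye.
      Visit tulip.
    Visit bay.
  Visit elm.
Visit moss.

fig rye tulip bay elm moss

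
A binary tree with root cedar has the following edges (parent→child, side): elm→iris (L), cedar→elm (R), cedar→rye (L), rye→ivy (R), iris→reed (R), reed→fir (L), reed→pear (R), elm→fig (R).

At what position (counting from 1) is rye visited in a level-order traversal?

2

Level-order visits nodes level by level from the root, left to right within each level.
Level 0: cedar
Level 1: rye, elm
Level 2: ivy, iris, fig
Level 3: reed
Level 4: fir, pear
Full level-order sequence: cedar, rye, elm, ivy, iris, fig, reed, fir, pear.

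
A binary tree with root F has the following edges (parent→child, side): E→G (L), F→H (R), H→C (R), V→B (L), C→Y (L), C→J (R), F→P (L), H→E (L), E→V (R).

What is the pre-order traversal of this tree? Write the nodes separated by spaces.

Pre-order visits the node, then its left subtree, then its right subtree.
Visit F.
At F: go left to P.
  P is a leaf — visit P.
At F: go right to H.
  Visit H.
  At H: go left to E.
    Visit E.
    At E: go left to G.
      G is a leaf — visit G.
    At E: go right to V.
      Visit V.
      At V: go left to B.
        B is a leaf — visit B.
      At V: no right child.
  At H: go right to C.
    Visit C.
    At C: go left to Y.
      Y is a leaf — visit Y.
    At C: go right to J.
      J is a leaf — visit J.

F P H E G V B C Y J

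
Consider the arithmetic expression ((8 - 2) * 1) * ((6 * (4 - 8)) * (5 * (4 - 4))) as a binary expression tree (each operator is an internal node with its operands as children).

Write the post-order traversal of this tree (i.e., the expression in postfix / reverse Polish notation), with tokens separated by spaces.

Post-order on an expression tree gives postfix notation: for each operator, emit left operand, right operand, then the operator.

8 2 - 1 * 6 4 8 - * 5 4 4 - * * *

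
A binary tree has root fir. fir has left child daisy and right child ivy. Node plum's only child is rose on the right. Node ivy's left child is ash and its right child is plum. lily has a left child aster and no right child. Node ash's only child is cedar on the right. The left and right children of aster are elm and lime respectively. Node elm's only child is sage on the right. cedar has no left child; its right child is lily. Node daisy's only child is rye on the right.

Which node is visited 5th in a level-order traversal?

ash

Level-order visits nodes level by level from the root, left to right within each level.
Level 0: fir
Level 1: daisy, ivy
Level 2: rye, ash, plum
Level 3: cedar, rose
Level 4: lily
Level 5: aster
Level 6: elm, lime
Level 7: sage
Full level-order sequence: fir, daisy, ivy, rye, ash, plum, cedar, rose, lily, aster, elm, lime, sage.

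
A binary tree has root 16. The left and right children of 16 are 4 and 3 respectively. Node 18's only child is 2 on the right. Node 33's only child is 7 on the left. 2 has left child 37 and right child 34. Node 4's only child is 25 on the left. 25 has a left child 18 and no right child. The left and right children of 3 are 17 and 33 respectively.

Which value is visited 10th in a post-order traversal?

Post-order visits the left subtree, then the right subtree, then the node.
At 16: go left to 4.
  At 4: go left to 25.
    At 25: go left to 18.
      At 18: no left child.
      At 18: go right to 2.
        At 2: go left to 37.
          37 is a leaf — visit 37.
        At 2: go right to 34.
          34 is a leaf — visit 34.
        Visit 2.
      Visit 18.
    At 25: no right child.
    Visit 25.
  At 4: no right child.
  Visit 4.
At 16: go right to 3.
  At 3: go left to 17.
    17 is a leaf — visit 17.
  At 3: go right to 33.
    At 33: go left to 7.
      7 is a leaf — visit 7.
    At 33: no right child.
    Visit 33.
  Visit 3.
Visit 16.
Full post-order sequence: 37, 34, 2, 18, 25, 4, 17, 7, 33, 3, 16.

3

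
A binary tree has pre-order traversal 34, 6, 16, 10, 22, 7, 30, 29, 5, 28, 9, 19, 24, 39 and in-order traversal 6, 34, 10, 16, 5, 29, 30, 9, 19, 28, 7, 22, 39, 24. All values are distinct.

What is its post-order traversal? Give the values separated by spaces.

6 10 5 29 19 9 28 30 7 39 24 22 16 34

The first element of pre-order is the root; it splits in-order into left and right subtrees.
Root 34: left subtree has 1 node {6}, right has 12 {10, 16, 5, 29, 30, 9, 19, 28, 7, 22, 39, 24}.
  Root 16: left subtree has 1 node {10}, right has 10 {5, 29, 30, 9, 19, 28, 7, 22, 39, 24}.
    Root 22: left subtree has 7 nodes {5, 29, 30, 9, 19, 28, 7}, right has 2 {39, 24}.
      Root 7: left subtree has 6 nodes {5, 29, 30, 9, 19, 28}, right has 0 { }.
        Root 30: left subtree has 2 nodes {5, 29}, right has 3 {9, 19, 28}.
          Root 29: left subtree has 1 node {5}, right has 0 { }.
          Root 28: left subtree has 2 nodes {9, 19}, right has 0 { }.
            Root 9: left subtree has 0 nodes { }, right has 1 {19}.
      Root 24: left subtree has 1 node {39}, right has 0 { }.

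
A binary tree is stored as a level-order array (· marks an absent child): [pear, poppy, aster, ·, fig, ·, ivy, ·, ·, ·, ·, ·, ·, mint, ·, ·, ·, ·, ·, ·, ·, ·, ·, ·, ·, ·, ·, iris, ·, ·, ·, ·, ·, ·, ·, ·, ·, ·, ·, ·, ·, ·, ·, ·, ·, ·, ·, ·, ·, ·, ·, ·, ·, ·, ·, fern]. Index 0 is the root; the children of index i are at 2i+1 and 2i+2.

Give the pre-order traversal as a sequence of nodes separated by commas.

Pre-order visits the node, then its left subtree, then its right subtree.
Visit pear.
At pear: go left to poppy.
  Visit poppy.
  At poppy: no left child.
  At poppy: go right to fig.
    fig is a leaf — visit fig.
At pear: go right to aster.
  Visit aster.
  At aster: no left child.
  At aster: go right to ivy.
    Visit ivy.
    At ivy: go left to mint.
      Visit mint.
      At mint: go left to iris.
        Visit iris.
        At iris: go left to fern.
          fern is a leaf — visit fern.
        At iris: no right child.
      At mint: no right child.
    At ivy: no right child.

pear, poppy, fig, aster, ivy, mint, iris, fern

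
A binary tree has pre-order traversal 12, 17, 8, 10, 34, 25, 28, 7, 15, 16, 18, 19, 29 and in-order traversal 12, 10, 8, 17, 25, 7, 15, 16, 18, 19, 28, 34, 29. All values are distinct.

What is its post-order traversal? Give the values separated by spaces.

The first element of pre-order is the root; it splits in-order into left and right subtrees.
Root 12: left subtree has 0 nodes { }, right has 12 {10, 8, 17, 25, 7, 15, 16, 18, 19, 28, 34, 29}.
  Root 17: left subtree has 2 nodes {10, 8}, right has 9 {25, 7, 15, 16, 18, 19, 28, 34, 29}.
    Root 8: left subtree has 1 node {10}, right has 0 { }.
    Root 34: left subtree has 7 nodes {25, 7, 15, 16, 18, 19, 28}, right has 1 {29}.
      Root 25: left subtree has 0 nodes { }, right has 6 {7, 15, 16, 18, 19, 28}.
        Root 28: left subtree has 5 nodes {7, 15, 16, 18, 19}, right has 0 { }.
          Root 7: left subtree has 0 nodes { }, right has 4 {15, 16, 18, 19}.
            Root 15: left subtree has 0 nodes { }, right has 3 {16, 18, 19}.
              Root 16: left subtree has 0 nodes { }, right has 2 {18, 19}.
                Root 18: left subtree has 0 nodes { }, right has 1 {19}.

10 8 19 18 16 15 7 28 25 29 34 17 12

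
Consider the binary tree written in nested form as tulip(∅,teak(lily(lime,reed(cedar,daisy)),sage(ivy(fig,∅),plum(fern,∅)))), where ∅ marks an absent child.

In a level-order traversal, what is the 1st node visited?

tulip

Level-order visits nodes level by level from the root, left to right within each level.
Level 0: tulip
Level 1: teak
Level 2: lily, sage
Level 3: lime, reed, ivy, plum
Level 4: cedar, daisy, fig, fern
Full level-order sequence: tulip, teak, lily, sage, lime, reed, ivy, plum, cedar, daisy, fig, fern.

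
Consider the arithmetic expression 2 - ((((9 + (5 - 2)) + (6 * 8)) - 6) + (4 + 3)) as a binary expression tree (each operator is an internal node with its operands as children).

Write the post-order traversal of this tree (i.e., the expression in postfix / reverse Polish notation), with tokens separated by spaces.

2 9 5 2 - + 6 8 * + 6 - 4 3 + + -

Post-order on an expression tree gives postfix notation: for each operator, emit left operand, right operand, then the operator.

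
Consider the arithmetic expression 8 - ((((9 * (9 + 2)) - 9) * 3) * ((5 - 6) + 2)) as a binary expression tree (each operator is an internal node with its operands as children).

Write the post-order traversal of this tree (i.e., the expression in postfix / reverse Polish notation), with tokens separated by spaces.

Post-order on an expression tree gives postfix notation: for each operator, emit left operand, right operand, then the operator.

8 9 9 2 + * 9 - 3 * 5 6 - 2 + * -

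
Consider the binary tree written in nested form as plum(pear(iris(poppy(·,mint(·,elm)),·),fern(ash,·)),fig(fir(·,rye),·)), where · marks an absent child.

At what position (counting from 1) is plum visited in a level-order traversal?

Level-order visits nodes level by level from the root, left to right within each level.
Level 0: plum
Level 1: pear, fig
Level 2: iris, fern, fir
Level 3: poppy, ash, rye
Level 4: mint
Level 5: elm
Full level-order sequence: plum, pear, fig, iris, fern, fir, poppy, ash, rye, mint, elm.

1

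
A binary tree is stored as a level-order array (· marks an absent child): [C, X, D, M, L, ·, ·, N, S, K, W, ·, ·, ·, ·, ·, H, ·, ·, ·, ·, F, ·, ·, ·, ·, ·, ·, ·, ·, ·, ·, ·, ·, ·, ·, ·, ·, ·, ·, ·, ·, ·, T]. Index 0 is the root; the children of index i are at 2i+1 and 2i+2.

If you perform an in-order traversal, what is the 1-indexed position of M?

3

In-order visits the left subtree, then the node, then the right subtree.
At C: go left to X.
  At X: go left to M.
    At M: go left to N.
      At N: no left child.
      Visit N.
      At N: go right to H.
        H is a leaf — visit H.
    Visit M.
    At M: go right to S.
      S is a leaf — visit S.
  Visit X.
  At X: go right to L.
    At L: go left to K.
      K is a leaf — visit K.
    Visit L.
    At L: go right to W.
      At W: go left to F.
        At F: go left to T.
          T is a leaf — visit T.
        Visit F.
        At F: no right child.
      Visit W.
      At W: no right child.
Visit C.
At C: go right to D.
  D is a leaf — visit D.
Full in-order sequence: N, H, M, S, X, K, L, T, F, W, C, D.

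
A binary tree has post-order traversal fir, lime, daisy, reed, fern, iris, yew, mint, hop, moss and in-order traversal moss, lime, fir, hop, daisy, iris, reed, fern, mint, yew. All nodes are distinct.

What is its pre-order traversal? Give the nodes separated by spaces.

moss hop lime fir mint iris daisy fern reed yew

The last element of post-order is the root; it splits in-order into left and right subtrees.
Root moss: left subtree has 0 nodes { }, right has 9 {lime, fir, hop, daisy, iris, reed, fern, mint, yew}.
  Root hop: left subtree has 2 nodes {lime, fir}, right has 6 {daisy, iris, reed, fern, mint, yew}.
    Root lime: left subtree has 0 nodes { }, right has 1 {fir}.
    Root mint: left subtree has 4 nodes {daisy, iris, reed, fern}, right has 1 {yew}.
      Root iris: left subtree has 1 node {daisy}, right has 2 {reed, fern}.
        Root fern: left subtree has 1 node {reed}, right has 0 { }.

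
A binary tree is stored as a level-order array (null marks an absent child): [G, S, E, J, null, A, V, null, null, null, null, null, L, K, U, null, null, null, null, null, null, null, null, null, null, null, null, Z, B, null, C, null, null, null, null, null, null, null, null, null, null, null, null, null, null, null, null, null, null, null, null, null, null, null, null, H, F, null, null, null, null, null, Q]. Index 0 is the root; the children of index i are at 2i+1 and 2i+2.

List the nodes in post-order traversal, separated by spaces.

J S L A H F Z B K Q C U V E G

Post-order visits the left subtree, then the right subtree, then the node.
At G: go left to S.
  At S: go left to J.
    J is a leaf — visit J.
  At S: no right child.
  Visit S.
At G: go right to E.
  At E: go left to A.
    At A: no left child.
    At A: go right to L.
      L is a leaf — visit L.
    Visit A.
  At E: go right to V.
    At V: go left to K.
      At K: go left to Z.
        At Z: go left to H.
          H is a leaf — visit H.
        At Z: go right to F.
          F is a leaf — visit F.
        Visit Z.
      At K: go right to B.
        B is a leaf — visit B.
      Visit K.
    At V: go right to U.
      At U: no left child.
      At U: go right to C.
        At C: no left child.
        At C: go right to Q.
          Q is a leaf — visit Q.
        Visit C.
      Visit U.
    Visit V.
  Visit E.
Visit G.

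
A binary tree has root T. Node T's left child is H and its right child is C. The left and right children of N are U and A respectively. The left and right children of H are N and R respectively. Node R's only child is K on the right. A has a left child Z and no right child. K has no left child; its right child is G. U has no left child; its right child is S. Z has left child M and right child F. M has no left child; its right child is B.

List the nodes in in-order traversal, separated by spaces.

U S N M B Z F A H R K G T C

In-order visits the left subtree, then the node, then the right subtree.
At T: go left to H.
  At H: go left to N.
    At N: go left to U.
      At U: no left child.
      Visit U.
      At U: go right to S.
        S is a leaf — visit S.
    Visit N.
    At N: go right to A.
      At A: go left to Z.
        At Z: go left to M.
          At M: no left child.
          Visit M.
          At M: go right to B.
            B is a leaf — visit B.
        Visit Z.
        At Z: go right to F.
          F is a leaf — visit F.
      Visit A.
      At A: no right child.
  Visit H.
  At H: go right to R.
    At R: no left child.
    Visit R.
    At R: go right to K.
      At K: no left child.
      Visit K.
      At K: go right to G.
        G is a leaf — visit G.
Visit T.
At T: go right to C.
  C is a leaf — visit C.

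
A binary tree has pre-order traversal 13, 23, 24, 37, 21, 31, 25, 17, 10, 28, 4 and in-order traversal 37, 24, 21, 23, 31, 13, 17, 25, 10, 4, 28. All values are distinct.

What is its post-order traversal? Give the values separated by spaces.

37 21 24 31 23 17 4 28 10 25 13

The first element of pre-order is the root; it splits in-order into left and right subtrees.
Root 13: left subtree has 5 nodes {37, 24, 21, 23, 31}, right has 5 {17, 25, 10, 4, 28}.
  Root 23: left subtree has 3 nodes {37, 24, 21}, right has 1 {31}.
    Root 24: left subtree has 1 node {37}, right has 1 {21}.
  Root 25: left subtree has 1 node {17}, right has 3 {10, 4, 28}.
    Root 10: left subtree has 0 nodes { }, right has 2 {4, 28}.
      Root 28: left subtree has 1 node {4}, right has 0 { }.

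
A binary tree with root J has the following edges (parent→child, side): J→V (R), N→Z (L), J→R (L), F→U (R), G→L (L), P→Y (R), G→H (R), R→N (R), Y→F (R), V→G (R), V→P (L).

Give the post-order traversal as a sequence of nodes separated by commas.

Z, N, R, U, F, Y, P, L, H, G, V, J

Post-order visits the left subtree, then the right subtree, then the node.
At J: go left to R.
  At R: no left child.
  At R: go right to N.
    At N: go left to Z.
      Z is a leaf — visit Z.
    At N: no right child.
    Visit N.
  Visit R.
At J: go right to V.
  At V: go left to P.
    At P: no left child.
    At P: go right to Y.
      At Y: no left child.
      At Y: go right to F.
        At F: no left child.
        At F: go right to U.
          U is a leaf — visit U.
        Visit F.
      Visit Y.
    Visit P.
  At V: go right to G.
    At G: go left to L.
      L is a leaf — visit L.
    At G: go right to H.
      H is a leaf — visit H.
    Visit G.
  Visit V.
Visit J.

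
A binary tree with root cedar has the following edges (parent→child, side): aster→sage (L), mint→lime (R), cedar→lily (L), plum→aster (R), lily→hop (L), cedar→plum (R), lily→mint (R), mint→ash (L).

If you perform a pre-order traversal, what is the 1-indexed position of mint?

Pre-order visits the node, then its left subtree, then its right subtree.
Visit cedar.
At cedar: go left to lily.
  Visit lily.
  At lily: go left to hop.
    hop is a leaf — visit hop.
  At lily: go right to mint.
    Visit mint.
    At mint: go left to ash.
      ash is a leaf — visit ash.
    At mint: go right to lime.
      lime is a leaf — visit lime.
At cedar: go right to plum.
  Visit plum.
  At plum: no left child.
  At plum: go right to aster.
    Visit aster.
    At aster: go left to sage.
      sage is a leaf — visit sage.
    At aster: no right child.
Full pre-order sequence: cedar, lily, hop, mint, ash, lime, plum, aster, sage.

4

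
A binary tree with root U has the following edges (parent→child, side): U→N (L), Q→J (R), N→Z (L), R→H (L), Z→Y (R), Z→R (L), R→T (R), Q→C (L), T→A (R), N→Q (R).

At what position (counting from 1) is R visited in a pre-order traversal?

Pre-order visits the node, then its left subtree, then its right subtree.
Visit U.
At U: go left to N.
  Visit N.
  At N: go left to Z.
    Visit Z.
    At Z: go left to R.
      Visit R.
      At R: go left to H.
        H is a leaf — visit H.
      At R: go right to T.
        Visit T.
        At T: no left child.
        At T: go right to A.
          A is a leaf — visit A.
    At Z: go right to Y.
      Y is a leaf — visit Y.
  At N: go right to Q.
    Visit Q.
    At Q: go left to C.
      C is a leaf — visit C.
    At Q: go right to J.
      J is a leaf — visit J.
At U: no right child.
Full pre-order sequence: U, N, Z, R, H, T, A, Y, Q, C, J.

4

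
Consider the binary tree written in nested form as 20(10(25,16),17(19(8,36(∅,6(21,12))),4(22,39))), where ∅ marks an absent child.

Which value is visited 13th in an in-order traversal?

4

In-order visits the left subtree, then the node, then the right subtree.
At 20: go left to 10.
  At 10: go left to 25.
    25 is a leaf — visit 25.
  Visit 10.
  At 10: go right to 16.
    16 is a leaf — visit 16.
Visit 20.
At 20: go right to 17.
  At 17: go left to 19.
    At 19: go left to 8.
      8 is a leaf — visit 8.
    Visit 19.
    At 19: go right to 36.
      At 36: no left child.
      Visit 36.
      At 36: go right to 6.
        At 6: go left to 21.
          21 is a leaf — visit 21.
        Visit 6.
        At 6: go right to 12.
          12 is a leaf — visit 12.
  Visit 17.
  At 17: go right to 4.
    At 4: go left to 22.
      22 is a leaf — visit 22.
    Visit 4.
    At 4: go right to 39.
      39 is a leaf — visit 39.
Full in-order sequence: 25, 10, 16, 20, 8, 19, 36, 21, 6, 12, 17, 22, 4, 39.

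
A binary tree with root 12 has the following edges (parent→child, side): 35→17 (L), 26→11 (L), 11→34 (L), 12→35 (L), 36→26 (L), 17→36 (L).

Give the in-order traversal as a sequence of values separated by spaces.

34 11 26 36 17 35 12

In-order visits the left subtree, then the node, then the right subtree.
At 12: go left to 35.
  At 35: go left to 17.
    At 17: go left to 36.
      At 36: go left to 26.
        At 26: go left to 11.
          At 11: go left to 34.
            34 is a leaf — visit 34.
          Visit 11.
          At 11: no right child.
        Visit 26.
        At 26: no right child.
      Visit 36.
      At 36: no right child.
    Visit 17.
    At 17: no right child.
  Visit 35.
  At 35: no right child.
Visit 12.
At 12: no right child.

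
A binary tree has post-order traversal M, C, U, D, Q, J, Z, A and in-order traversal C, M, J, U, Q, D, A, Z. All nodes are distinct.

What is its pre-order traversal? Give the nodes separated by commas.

The last element of post-order is the root; it splits in-order into left and right subtrees.
Root A: left subtree has 6 nodes {C, M, J, U, Q, D}, right has 1 {Z}.
  Root J: left subtree has 2 nodes {C, M}, right has 3 {U, Q, D}.
    Root C: left subtree has 0 nodes { }, right has 1 {M}.
    Root Q: left subtree has 1 node {U}, right has 1 {D}.

A, J, C, M, Q, U, D, Z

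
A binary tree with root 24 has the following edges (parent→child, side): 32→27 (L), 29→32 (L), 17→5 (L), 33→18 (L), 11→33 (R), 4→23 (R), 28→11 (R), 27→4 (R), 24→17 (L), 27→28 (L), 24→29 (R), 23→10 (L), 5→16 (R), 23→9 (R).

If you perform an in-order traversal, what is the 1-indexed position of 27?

In-order visits the left subtree, then the node, then the right subtree.
At 24: go left to 17.
  At 17: go left to 5.
    At 5: no left child.
    Visit 5.
    At 5: go right to 16.
      16 is a leaf — visit 16.
  Visit 17.
  At 17: no right child.
Visit 24.
At 24: go right to 29.
  At 29: go left to 32.
    At 32: go left to 27.
      At 27: go left to 28.
        At 28: no left child.
        Visit 28.
        At 28: go right to 11.
          At 11: no left child.
          Visit 11.
          At 11: go right to 33.
            At 33: go left to 18.
              18 is a leaf — visit 18.
            Visit 33.
            At 33: no right child.
      Visit 27.
      At 27: go right to 4.
        At 4: no left child.
        Visit 4.
        At 4: go right to 23.
          At 23: go left to 10.
            10 is a leaf — visit 10.
          Visit 23.
          At 23: go right to 9.
            9 is a leaf — visit 9.
    Visit 32.
    At 32: no right child.
  Visit 29.
  At 29: no right child.
Full in-order sequence: 5, 16, 17, 24, 28, 11, 18, 33, 27, 4, 10, 23, 9, 32, 29.

9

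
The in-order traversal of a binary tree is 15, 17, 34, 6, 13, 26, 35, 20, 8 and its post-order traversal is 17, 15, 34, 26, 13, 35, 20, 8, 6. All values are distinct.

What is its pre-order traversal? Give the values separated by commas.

6, 34, 15, 17, 8, 20, 35, 13, 26

The last element of post-order is the root; it splits in-order into left and right subtrees.
Root 6: left subtree has 3 nodes {15, 17, 34}, right has 5 {13, 26, 35, 20, 8}.
  Root 34: left subtree has 2 nodes {15, 17}, right has 0 { }.
    Root 15: left subtree has 0 nodes { }, right has 1 {17}.
  Root 8: left subtree has 4 nodes {13, 26, 35, 20}, right has 0 { }.
    Root 20: left subtree has 3 nodes {13, 26, 35}, right has 0 { }.
      Root 35: left subtree has 2 nodes {13, 26}, right has 0 { }.
        Root 13: left subtree has 0 nodes { }, right has 1 {26}.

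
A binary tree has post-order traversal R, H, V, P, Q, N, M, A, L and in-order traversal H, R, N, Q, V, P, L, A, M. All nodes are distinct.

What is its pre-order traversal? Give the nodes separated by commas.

L, N, H, R, Q, P, V, A, M

The last element of post-order is the root; it splits in-order into left and right subtrees.
Root L: left subtree has 6 nodes {H, R, N, Q, V, P}, right has 2 {A, M}.
  Root N: left subtree has 2 nodes {H, R}, right has 3 {Q, V, P}.
    Root H: left subtree has 0 nodes { }, right has 1 {R}.
    Root Q: left subtree has 0 nodes { }, right has 2 {V, P}.
      Root P: left subtree has 1 node {V}, right has 0 { }.
  Root A: left subtree has 0 nodes { }, right has 1 {M}.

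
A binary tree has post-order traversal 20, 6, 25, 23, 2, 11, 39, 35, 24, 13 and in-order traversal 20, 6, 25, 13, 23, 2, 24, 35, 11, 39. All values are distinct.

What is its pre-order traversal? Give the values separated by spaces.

The last element of post-order is the root; it splits in-order into left and right subtrees.
Root 13: left subtree has 3 nodes {20, 6, 25}, right has 6 {23, 2, 24, 35, 11, 39}.
  Root 25: left subtree has 2 nodes {20, 6}, right has 0 { }.
    Root 6: left subtree has 1 node {20}, right has 0 { }.
  Root 24: left subtree has 2 nodes {23, 2}, right has 3 {35, 11, 39}.
    Root 2: left subtree has 1 node {23}, right has 0 { }.
    Root 35: left subtree has 0 nodes { }, right has 2 {11, 39}.
      Root 39: left subtree has 1 node {11}, right has 0 { }.

13 25 6 20 24 2 23 35 39 11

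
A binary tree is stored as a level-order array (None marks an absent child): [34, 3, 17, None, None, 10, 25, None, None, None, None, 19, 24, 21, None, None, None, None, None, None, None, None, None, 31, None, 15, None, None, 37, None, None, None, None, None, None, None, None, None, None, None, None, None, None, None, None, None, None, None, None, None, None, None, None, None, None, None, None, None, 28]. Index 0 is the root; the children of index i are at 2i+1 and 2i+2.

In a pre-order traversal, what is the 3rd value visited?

Pre-order visits the node, then its left subtree, then its right subtree.
Visit 34.
At 34: go left to 3.
  3 is a leaf — visit 3.
At 34: go right to 17.
  Visit 17.
  At 17: go left to 10.
    Visit 10.
    At 10: go left to 19.
      Visit 19.
      At 19: go left to 31.
        31 is a leaf — visit 31.
      At 19: no right child.
    At 10: go right to 24.
      Visit 24.
      At 24: go left to 15.
        15 is a leaf — visit 15.
      At 24: no right child.
  At 17: go right to 25.
    Visit 25.
    At 25: go left to 21.
      Visit 21.
      At 21: no left child.
      At 21: go right to 37.
        Visit 37.
        At 37: no left child.
        At 37: go right to 28.
          28 is a leaf — visit 28.
    At 25: no right child.
Full pre-order sequence: 34, 3, 17, 10, 19, 31, 24, 15, 25, 21, 37, 28.

17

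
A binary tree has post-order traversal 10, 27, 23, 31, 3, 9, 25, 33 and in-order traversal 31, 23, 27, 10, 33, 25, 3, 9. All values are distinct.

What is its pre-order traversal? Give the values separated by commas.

The last element of post-order is the root; it splits in-order into left and right subtrees.
Root 33: left subtree has 4 nodes {31, 23, 27, 10}, right has 3 {25, 3, 9}.
  Root 31: left subtree has 0 nodes { }, right has 3 {23, 27, 10}.
    Root 23: left subtree has 0 nodes { }, right has 2 {27, 10}.
      Root 27: left subtree has 0 nodes { }, right has 1 {10}.
  Root 25: left subtree has 0 nodes { }, right has 2 {3, 9}.
    Root 9: left subtree has 1 node {3}, right has 0 { }.

33, 31, 23, 27, 10, 25, 9, 3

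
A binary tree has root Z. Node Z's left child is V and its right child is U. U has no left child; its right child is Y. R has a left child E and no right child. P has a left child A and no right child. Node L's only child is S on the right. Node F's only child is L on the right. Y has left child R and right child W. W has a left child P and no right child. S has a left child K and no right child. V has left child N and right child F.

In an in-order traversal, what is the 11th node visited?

Y

In-order visits the left subtree, then the node, then the right subtree.
At Z: go left to V.
  At V: go left to N.
    N is a leaf — visit N.
  Visit V.
  At V: go right to F.
    At F: no left child.
    Visit F.
    At F: go right to L.
      At L: no left child.
      Visit L.
      At L: go right to S.
        At S: go left to K.
          K is a leaf — visit K.
        Visit S.
        At S: no right child.
Visit Z.
At Z: go right to U.
  At U: no left child.
  Visit U.
  At U: go right to Y.
    At Y: go left to R.
      At R: go left to E.
        E is a leaf — visit E.
      Visit R.
      At R: no right child.
    Visit Y.
    At Y: go right to W.
      At W: go left to P.
        At P: go left to A.
          A is a leaf — visit A.
        Visit P.
        At P: no right child.
      Visit W.
      At W: no right child.
Full in-order sequence: N, V, F, L, K, S, Z, U, E, R, Y, A, P, W.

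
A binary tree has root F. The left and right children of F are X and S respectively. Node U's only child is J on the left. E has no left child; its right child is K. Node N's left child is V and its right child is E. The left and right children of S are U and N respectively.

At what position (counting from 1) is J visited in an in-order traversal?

3

In-order visits the left subtree, then the node, then the right subtree.
At F: go left to X.
  X is a leaf — visit X.
Visit F.
At F: go right to S.
  At S: go left to U.
    At U: go left to J.
      J is a leaf — visit J.
    Visit U.
    At U: no right child.
  Visit S.
  At S: go right to N.
    At N: go left to V.
      V is a leaf — visit V.
    Visit N.
    At N: go right to E.
      At E: no left child.
      Visit E.
      At E: go right to K.
        K is a leaf — visit K.
Full in-order sequence: X, F, J, U, S, V, N, E, K.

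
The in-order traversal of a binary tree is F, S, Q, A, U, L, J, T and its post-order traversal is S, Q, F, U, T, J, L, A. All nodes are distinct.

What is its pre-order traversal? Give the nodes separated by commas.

The last element of post-order is the root; it splits in-order into left and right subtrees.
Root A: left subtree has 3 nodes {F, S, Q}, right has 4 {U, L, J, T}.
  Root F: left subtree has 0 nodes { }, right has 2 {S, Q}.
    Root Q: left subtree has 1 node {S}, right has 0 { }.
  Root L: left subtree has 1 node {U}, right has 2 {J, T}.
    Root J: left subtree has 0 nodes { }, right has 1 {T}.

A, F, Q, S, L, U, J, T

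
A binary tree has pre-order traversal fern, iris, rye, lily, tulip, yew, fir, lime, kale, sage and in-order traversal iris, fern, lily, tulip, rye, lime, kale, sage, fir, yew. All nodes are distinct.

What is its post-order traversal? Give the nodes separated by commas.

iris, tulip, lily, sage, kale, lime, fir, yew, rye, fern

The first element of pre-order is the root; it splits in-order into left and right subtrees.
Root fern: left subtree has 1 node {iris}, right has 8 {lily, tulip, rye, lime, kale, sage, fir, yew}.
  Root rye: left subtree has 2 nodes {lily, tulip}, right has 5 {lime, kale, sage, fir, yew}.
    Root lily: left subtree has 0 nodes { }, right has 1 {tulip}.
    Root yew: left subtree has 4 nodes {lime, kale, sage, fir}, right has 0 { }.
      Root fir: left subtree has 3 nodes {lime, kale, sage}, right has 0 { }.
        Root lime: left subtree has 0 nodes { }, right has 2 {kale, sage}.
          Root kale: left subtree has 0 nodes { }, right has 1 {sage}.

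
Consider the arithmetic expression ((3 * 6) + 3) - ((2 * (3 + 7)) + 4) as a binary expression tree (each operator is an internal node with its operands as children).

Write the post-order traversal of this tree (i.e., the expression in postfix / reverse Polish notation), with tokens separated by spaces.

Post-order on an expression tree gives postfix notation: for each operator, emit left operand, right operand, then the operator.

3 6 * 3 + 2 3 7 + * 4 + -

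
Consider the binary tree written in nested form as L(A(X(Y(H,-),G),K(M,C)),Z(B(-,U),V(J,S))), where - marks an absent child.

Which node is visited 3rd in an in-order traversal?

In-order visits the left subtree, then the node, then the right subtree.
At L: go left to A.
  At A: go left to X.
    At X: go left to Y.
      At Y: go left to H.
        H is a leaf — visit H.
      Visit Y.
      At Y: no right child.
    Visit X.
    At X: go right to G.
      G is a leaf — visit G.
  Visit A.
  At A: go right to K.
    At K: go left to M.
      M is a leaf — visit M.
    Visit K.
    At K: go right to C.
      C is a leaf — visit C.
Visit L.
At L: go right to Z.
  At Z: go left to B.
    At B: no left child.
    Visit B.
    At B: go right to U.
      U is a leaf — visit U.
  Visit Z.
  At Z: go right to V.
    At V: go left to J.
      J is a leaf — visit J.
    Visit V.
    At V: go right to S.
      S is a leaf — visit S.
Full in-order sequence: H, Y, X, G, A, M, K, C, L, B, U, Z, J, V, S.

X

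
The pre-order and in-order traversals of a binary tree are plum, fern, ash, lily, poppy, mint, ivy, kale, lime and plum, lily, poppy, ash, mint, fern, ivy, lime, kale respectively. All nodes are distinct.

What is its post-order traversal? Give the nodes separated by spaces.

poppy lily mint ash lime kale ivy fern plum

The first element of pre-order is the root; it splits in-order into left and right subtrees.
Root plum: left subtree has 0 nodes { }, right has 8 {lily, poppy, ash, mint, fern, ivy, lime, kale}.
  Root fern: left subtree has 4 nodes {lily, poppy, ash, mint}, right has 3 {ivy, lime, kale}.
    Root ash: left subtree has 2 nodes {lily, poppy}, right has 1 {mint}.
      Root lily: left subtree has 0 nodes { }, right has 1 {poppy}.
    Root ivy: left subtree has 0 nodes { }, right has 2 {lime, kale}.
      Root kale: left subtree has 1 node {lime}, right has 0 { }.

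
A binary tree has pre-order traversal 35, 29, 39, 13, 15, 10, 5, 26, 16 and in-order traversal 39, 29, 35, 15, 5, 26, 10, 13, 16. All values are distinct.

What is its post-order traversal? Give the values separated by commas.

39, 29, 26, 5, 10, 15, 16, 13, 35

The first element of pre-order is the root; it splits in-order into left and right subtrees.
Root 35: left subtree has 2 nodes {39, 29}, right has 6 {15, 5, 26, 10, 13, 16}.
  Root 29: left subtree has 1 node {39}, right has 0 { }.
  Root 13: left subtree has 4 nodes {15, 5, 26, 10}, right has 1 {16}.
    Root 15: left subtree has 0 nodes { }, right has 3 {5, 26, 10}.
      Root 10: left subtree has 2 nodes {5, 26}, right has 0 { }.
        Root 5: left subtree has 0 nodes { }, right has 1 {26}.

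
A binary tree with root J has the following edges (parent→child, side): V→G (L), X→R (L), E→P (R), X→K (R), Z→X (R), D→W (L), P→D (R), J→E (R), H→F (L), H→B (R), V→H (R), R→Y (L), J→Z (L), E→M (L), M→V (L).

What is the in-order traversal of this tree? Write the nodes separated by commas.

Z, Y, R, X, K, J, G, V, F, H, B, M, E, P, W, D

In-order visits the left subtree, then the node, then the right subtree.
At J: go left to Z.
  At Z: no left child.
  Visit Z.
  At Z: go right to X.
    At X: go left to R.
      At R: go left to Y.
        Y is a leaf — visit Y.
      Visit R.
      At R: no right child.
    Visit X.
    At X: go right to K.
      K is a leaf — visit K.
Visit J.
At J: go right to E.
  At E: go left to M.
    At M: go left to V.
      At V: go left to G.
        G is a leaf — visit G.
      Visit V.
      At V: go right to H.
        At H: go left to F.
          F is a leaf — visit F.
        Visit H.
        At H: go right to B.
          B is a leaf — visit B.
    Visit M.
    At M: no right child.
  Visit E.
  At E: go right to P.
    At P: no left child.
    Visit P.
    At P: go right to D.
      At D: go left to W.
        W is a leaf — visit W.
      Visit D.
      At D: no right child.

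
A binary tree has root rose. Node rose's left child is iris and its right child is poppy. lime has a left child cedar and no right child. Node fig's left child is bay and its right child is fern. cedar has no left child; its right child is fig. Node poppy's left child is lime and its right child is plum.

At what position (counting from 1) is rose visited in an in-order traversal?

In-order visits the left subtree, then the node, then the right subtree.
At rose: go left to iris.
  iris is a leaf — visit iris.
Visit rose.
At rose: go right to poppy.
  At poppy: go left to lime.
    At lime: go left to cedar.
      At cedar: no left child.
      Visit cedar.
      At cedar: go right to fig.
        At fig: go left to bay.
          bay is a leaf — visit bay.
        Visit fig.
        At fig: go right to fern.
          fern is a leaf — visit fern.
    Visit lime.
    At lime: no right child.
  Visit poppy.
  At poppy: go right to plum.
    plum is a leaf — visit plum.
Full in-order sequence: iris, rose, cedar, bay, fig, fern, lime, poppy, plum.

2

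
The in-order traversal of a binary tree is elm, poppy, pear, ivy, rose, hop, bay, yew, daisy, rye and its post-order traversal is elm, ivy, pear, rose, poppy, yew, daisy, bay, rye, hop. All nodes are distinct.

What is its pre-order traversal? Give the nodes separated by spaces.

The last element of post-order is the root; it splits in-order into left and right subtrees.
Root hop: left subtree has 5 nodes {elm, poppy, pear, ivy, rose}, right has 4 {bay, yew, daisy, rye}.
  Root poppy: left subtree has 1 node {elm}, right has 3 {pear, ivy, rose}.
    Root rose: left subtree has 2 nodes {pear, ivy}, right has 0 { }.
      Root pear: left subtree has 0 nodes { }, right has 1 {ivy}.
  Root rye: left subtree has 3 nodes {bay, yew, daisy}, right has 0 { }.
    Root bay: left subtree has 0 nodes { }, right has 2 {yew, daisy}.
      Root daisy: left subtree has 1 node {yew}, right has 0 { }.

hop poppy elm rose pear ivy rye bay daisy yew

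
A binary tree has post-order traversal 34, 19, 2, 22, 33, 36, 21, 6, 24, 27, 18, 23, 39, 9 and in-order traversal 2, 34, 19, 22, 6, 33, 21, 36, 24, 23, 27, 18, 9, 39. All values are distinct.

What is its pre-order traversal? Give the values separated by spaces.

9 23 24 6 22 2 19 34 21 33 36 18 27 39

The last element of post-order is the root; it splits in-order into left and right subtrees.
Root 9: left subtree has 12 nodes {2, 34, 19, 22, 6, 33, 21, 36, 24, 23, 27, 18}, right has 1 {39}.
  Root 23: left subtree has 9 nodes {2, 34, 19, 22, 6, 33, 21, 36, 24}, right has 2 {27, 18}.
    Root 24: left subtree has 8 nodes {2, 34, 19, 22, 6, 33, 21, 36}, right has 0 { }.
      Root 6: left subtree has 4 nodes {2, 34, 19, 22}, right has 3 {33, 21, 36}.
        Root 22: left subtree has 3 nodes {2, 34, 19}, right has 0 { }.
          Root 2: left subtree has 0 nodes { }, right has 2 {34, 19}.
            Root 19: left subtree has 1 node {34}, right has 0 { }.
        Root 21: left subtree has 1 node {33}, right has 1 {36}.
    Root 18: left subtree has 1 node {27}, right has 0 { }.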